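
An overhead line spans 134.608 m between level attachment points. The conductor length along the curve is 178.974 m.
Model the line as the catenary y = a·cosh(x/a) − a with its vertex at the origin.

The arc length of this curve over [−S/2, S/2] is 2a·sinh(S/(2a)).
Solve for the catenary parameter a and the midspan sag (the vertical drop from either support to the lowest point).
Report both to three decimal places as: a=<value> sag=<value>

a=50.067 sag=52.474

seed: a₀ = √(S³/(24(L−S))) = √(134.608³/(24·44.366)) = 47.860315
iter 1: u=1.406259  f(a)=+4.599e+00  f'(a)=-2.247e+00  a ← 47.860315 − (+4.599e+00/-2.247e+00) = 49.906679
iter 2: u=1.348597  f(a)=+3.114e-01  f'(a)=-1.953e+00  a ← 49.906679 − (+3.114e-01/-1.953e+00) = 50.066176
iter 3: u=1.344301  f(a)=+1.657e-03  f'(a)=-1.932e+00  a ← 50.066176 − (+1.657e-03/-1.932e+00) = 50.067034
iter 4: u=1.344278  f(a)=+4.748e-08  f'(a)=-1.932e+00  a ← 50.067034 − (+4.748e-08/-1.932e+00) = 50.067034
iter 5: u=1.344278  f(a)=-2.842e-14  f'(a)=-1.932e+00  a ← 50.067034 − (-2.842e-14/-1.932e+00) = 50.067034
converged: |Δa| < 1e-12 after 5 iterations
sag = a·(cosh(S/(2a)) − 1) = 50.067034·(cosh(1.344278) − 1) = 52.473841
T_max/T_min = cosh(S/(2a)) = 2.048072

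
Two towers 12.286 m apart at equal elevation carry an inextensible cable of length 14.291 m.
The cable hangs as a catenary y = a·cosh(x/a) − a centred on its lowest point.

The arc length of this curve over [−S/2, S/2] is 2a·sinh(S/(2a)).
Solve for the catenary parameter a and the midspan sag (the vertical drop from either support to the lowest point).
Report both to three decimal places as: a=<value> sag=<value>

a=6.355 sag=3.208

seed: a₀ = √(S³/(24(L−S))) = √(12.286³/(24·2.005)) = 6.208018
iter 1: u=0.989527  f(a)=+1.005e-01  f'(a)=-7.114e-01  a ← 6.208018 − (+1.005e-01/-7.114e-01) = 6.349254
iter 2: u=0.967515  f(a)=+3.531e-03  f'(a)=-6.622e-01  a ← 6.349254 − (+3.531e-03/-6.622e-01) = 6.354587
iter 3: u=0.966703  f(a)=+4.714e-06  f'(a)=-6.605e-01  a ← 6.354587 − (+4.714e-06/-6.605e-01) = 6.354594
iter 4: u=0.966702  f(a)=+8.420e-12  f'(a)=-6.605e-01  a ← 6.354594 − (+8.420e-12/-6.605e-01) = 6.354594
iter 5: u=0.966702  f(a)=+0.000e+00  f'(a)=-6.605e-01  a ← 6.354594 − (+0.000e+00/-6.605e-01) = 6.354594
converged: |Δa| < 1e-12 after 5 iterations
sag = a·(cosh(S/(2a)) − 1) = 6.354594·(cosh(0.966702) − 1) = 3.207782
T_max/T_min = cosh(S/(2a)) = 1.504797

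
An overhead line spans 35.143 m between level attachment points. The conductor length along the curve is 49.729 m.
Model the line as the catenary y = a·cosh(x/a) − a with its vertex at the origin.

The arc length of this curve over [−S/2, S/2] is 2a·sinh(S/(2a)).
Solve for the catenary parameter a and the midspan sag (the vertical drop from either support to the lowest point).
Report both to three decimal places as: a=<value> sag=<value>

seed: a₀ = √(S³/(24(L−S))) = √(35.143³/(24·14.586)) = 11.134854
iter 1: u=1.578063  f(a)=+1.928e+00  f'(a)=-3.333e+00  a ← 11.134854 − (+1.928e+00/-3.333e+00) = 11.713194
iter 2: u=1.500146  f(a)=+1.604e-01  f'(a)=-2.800e+00  a ← 11.713194 − (+1.604e-01/-2.800e+00) = 11.770476
iter 3: u=1.492845  f(a)=+1.332e-03  f'(a)=-2.753e+00  a ← 11.770476 − (+1.332e-03/-2.753e+00) = 11.770960
iter 4: u=1.492784  f(a)=+9.367e-08  f'(a)=-2.753e+00  a ← 11.770960 − (+9.367e-08/-2.753e+00) = 11.770960
iter 5: u=1.492784  f(a)=+0.000e+00  f'(a)=-2.753e+00  a ← 11.770960 − (+0.000e+00/-2.753e+00) = 11.770960
converged: |Δa| < 1e-12 after 5 iterations
sag = a·(cosh(S/(2a)) − 1) = 11.770960·(cosh(1.492784) − 1) = 15.739017
T_max/T_min = cosh(S/(2a)) = 2.337106

a=11.771 sag=15.739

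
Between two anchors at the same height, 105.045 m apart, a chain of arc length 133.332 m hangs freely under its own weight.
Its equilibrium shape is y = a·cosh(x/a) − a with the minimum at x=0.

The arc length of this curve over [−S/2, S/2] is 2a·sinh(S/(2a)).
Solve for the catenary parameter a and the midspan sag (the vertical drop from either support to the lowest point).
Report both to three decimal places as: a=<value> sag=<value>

a=42.895 sag=36.379

seed: a₀ = √(S³/(24(L−S))) = √(105.045³/(24·28.287)) = 41.320352
iter 1: u=1.271105  f(a)=+2.375e+00  f'(a)=-1.604e+00  a ← 41.320352 − (+2.375e+00/-1.604e+00) = 42.801518
iter 2: u=1.227118  f(a)=+1.337e-01  f'(a)=-1.428e+00  a ← 42.801518 − (+1.337e-01/-1.428e+00) = 42.895156
iter 3: u=1.224439  f(a)=+4.794e-04  f'(a)=-1.417e+00  a ← 42.895156 − (+4.794e-04/-1.417e+00) = 42.895494
iter 4: u=1.224429  f(a)=+6.214e-09  f'(a)=-1.417e+00  a ← 42.895494 − (+6.214e-09/-1.417e+00) = 42.895494
iter 5: u=1.224429  f(a)=+0.000e+00  f'(a)=-1.417e+00  a ← 42.895494 − (+0.000e+00/-1.417e+00) = 42.895494
converged: |Δa| < 1e-12 after 5 iterations
sag = a·(cosh(S/(2a)) − 1) = 42.895494·(cosh(1.224429) − 1) = 36.378581
T_max/T_min = cosh(S/(2a)) = 1.848075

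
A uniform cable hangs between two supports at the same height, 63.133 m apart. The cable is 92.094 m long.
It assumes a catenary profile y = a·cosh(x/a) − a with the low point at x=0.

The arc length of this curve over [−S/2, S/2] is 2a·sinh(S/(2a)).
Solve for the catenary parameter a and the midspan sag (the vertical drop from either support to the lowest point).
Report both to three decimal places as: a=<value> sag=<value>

a=20.219 sag=30.072

seed: a₀ = √(S³/(24(L−S))) = √(63.133³/(24·28.961)) = 19.027084
iter 1: u=1.659030  f(a)=+4.257e+00  f'(a)=-3.969e+00  a ← 19.027084 − (+4.257e+00/-3.969e+00) = 20.099715
iter 2: u=1.570495  f(a)=+3.865e-01  f'(a)=-3.278e+00  a ← 20.099715 − (+3.865e-01/-3.278e+00) = 20.217622
iter 3: u=1.561336  f(a)=+3.889e-03  f'(a)=-3.212e+00  a ← 20.217622 − (+3.889e-03/-3.212e+00) = 20.218833
iter 4: u=1.561242  f(a)=+4.024e-07  f'(a)=-3.212e+00  a ← 20.218833 − (+4.024e-07/-3.212e+00) = 20.218833
iter 5: u=1.561242  f(a)=+1.421e-14  f'(a)=-3.212e+00  a ← 20.218833 − (+1.421e-14/-3.212e+00) = 20.218833
converged: |Δa| < 1e-12 after 5 iterations
sag = a·(cosh(S/(2a)) − 1) = 20.218833·(cosh(1.561242) − 1) = 30.071598
T_max/T_min = cosh(S/(2a)) = 2.487306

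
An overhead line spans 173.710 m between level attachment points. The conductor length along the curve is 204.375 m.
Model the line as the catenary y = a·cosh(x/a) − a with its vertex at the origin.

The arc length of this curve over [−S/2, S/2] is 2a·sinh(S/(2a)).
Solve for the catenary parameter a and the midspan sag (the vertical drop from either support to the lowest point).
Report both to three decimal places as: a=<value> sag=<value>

seed: a₀ = √(S³/(24(L−S))) = √(173.710³/(24·30.665)) = 84.393719
iter 1: u=1.029164  f(a)=+1.666e+00  f'(a)=-8.067e-01  a ← 84.393719 − (+1.666e+00/-8.067e-01) = 86.458481
iter 2: u=1.004586  f(a)=+6.308e-02  f'(a)=-7.466e-01  a ← 86.458481 − (+6.308e-02/-7.466e-01) = 86.542975
iter 3: u=1.003605  f(a)=+9.839e-05  f'(a)=-7.443e-01  a ← 86.542975 − (+9.839e-05/-7.443e-01) = 86.543108
iter 4: u=1.003604  f(a)=+2.402e-10  f'(a)=-7.443e-01  a ← 86.543108 − (+2.402e-10/-7.443e-01) = 86.543108
iter 5: u=1.003604  f(a)=-5.684e-14  f'(a)=-7.443e-01  a ← 86.543108 − (-5.684e-14/-7.443e-01) = 86.543108
converged: |Δa| < 1e-12 after 5 iterations
sag = a·(cosh(S/(2a)) − 1) = 86.543108·(cosh(1.003604) − 1) = 47.367290
T_max/T_min = cosh(S/(2a)) = 1.547326

a=86.543 sag=47.367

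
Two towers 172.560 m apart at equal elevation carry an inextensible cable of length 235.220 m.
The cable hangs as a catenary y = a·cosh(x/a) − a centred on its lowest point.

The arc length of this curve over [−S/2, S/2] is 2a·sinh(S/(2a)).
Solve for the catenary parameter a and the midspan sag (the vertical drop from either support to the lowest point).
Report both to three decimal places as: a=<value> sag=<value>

a=61.404 sag=71.271

seed: a₀ = √(S³/(24(L−S))) = √(172.560³/(24·62.660)) = 58.453347
iter 1: u=1.476049  f(a)=+7.191e+00  f'(a)=-2.649e+00  a ← 58.453347 − (+7.191e+00/-2.649e+00) = 61.168057
iter 2: u=1.410540  f(a)=+5.313e-01  f'(a)=-2.271e+00  a ← 61.168057 − (+5.313e-01/-2.271e+00) = 61.402039
iter 3: u=1.405165  f(a)=+3.412e-03  f'(a)=-2.242e+00  a ← 61.402039 − (+3.412e-03/-2.242e+00) = 61.403561
iter 4: u=1.405130  f(a)=+1.427e-07  f'(a)=-2.241e+00  a ← 61.403561 − (+1.427e-07/-2.241e+00) = 61.403561
iter 5: u=1.405130  f(a)=-2.842e-14  f'(a)=-2.241e+00  a ← 61.403561 − (-2.842e-14/-2.241e+00) = 61.403561
converged: |Δa| < 1e-12 after 5 iterations
sag = a·(cosh(S/(2a)) − 1) = 61.403561·(cosh(1.405130) − 1) = 71.270888
T_max/T_min = cosh(S/(2a)) = 2.160696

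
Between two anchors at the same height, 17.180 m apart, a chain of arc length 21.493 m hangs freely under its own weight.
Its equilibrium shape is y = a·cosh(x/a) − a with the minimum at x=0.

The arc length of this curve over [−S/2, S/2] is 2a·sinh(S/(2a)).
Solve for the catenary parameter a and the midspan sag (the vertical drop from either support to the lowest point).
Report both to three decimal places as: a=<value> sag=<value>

a=7.249 sag=5.714

seed: a₀ = √(S³/(24(L−S))) = √(17.180³/(24·4.313)) = 6.999055
iter 1: u=1.227309  f(a)=+3.367e-01  f'(a)=-1.428e+00  a ← 6.999055 − (+3.367e-01/-1.428e+00) = 7.234798
iter 2: u=1.187317  f(a)=+1.776e-02  f'(a)=-1.281e+00  a ← 7.234798 − (+1.776e-02/-1.281e+00) = 7.248660
iter 3: u=1.185047  f(a)=+5.550e-05  f'(a)=-1.273e+00  a ← 7.248660 − (+5.550e-05/-1.273e+00) = 7.248703
iter 4: u=1.185040  f(a)=+5.457e-10  f'(a)=-1.273e+00  a ← 7.248703 − (+5.457e-10/-1.273e+00) = 7.248703
iter 5: u=1.185040  f(a)=-3.553e-15  f'(a)=-1.273e+00  a ← 7.248703 − (-3.553e-15/-1.273e+00) = 7.248703
converged: |Δa| < 1e-12 after 5 iterations
sag = a·(cosh(S/(2a)) − 1) = 7.248703·(cosh(1.185040) − 1) = 5.713972
T_max/T_min = cosh(S/(2a)) = 1.788275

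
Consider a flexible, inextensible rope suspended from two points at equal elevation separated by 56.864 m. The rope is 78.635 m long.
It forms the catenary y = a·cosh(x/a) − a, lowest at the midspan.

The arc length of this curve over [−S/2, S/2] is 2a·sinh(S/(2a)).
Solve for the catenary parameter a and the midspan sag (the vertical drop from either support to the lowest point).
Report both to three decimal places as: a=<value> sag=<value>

seed: a₀ = √(S³/(24(L−S))) = √(56.864³/(24·21.771)) = 18.759070
iter 1: u=1.515640  f(a)=+2.642e+00  f'(a)=-2.900e+00  a ← 18.759070 − (+2.642e+00/-2.900e+00) = 19.670045
iter 2: u=1.445447  f(a)=+2.046e-01  f'(a)=-2.467e+00  a ← 19.670045 − (+2.046e-01/-2.467e+00) = 19.753005
iter 3: u=1.439376  f(a)=+1.456e-03  f'(a)=-2.432e+00  a ← 19.753005 − (+1.456e-03/-2.432e+00) = 19.753604
iter 4: u=1.439332  f(a)=+7.480e-08  f'(a)=-2.431e+00  a ← 19.753604 − (+7.480e-08/-2.431e+00) = 19.753604
iter 5: u=1.439332  f(a)=+0.000e+00  f'(a)=-2.431e+00  a ← 19.753604 − (+0.000e+00/-2.431e+00) = 19.753604
converged: |Δa| < 1e-12 after 5 iterations
sag = a·(cosh(S/(2a)) − 1) = 19.753604·(cosh(1.439332) − 1) = 24.247199
T_max/T_min = cosh(S/(2a)) = 2.227482

a=19.754 sag=24.247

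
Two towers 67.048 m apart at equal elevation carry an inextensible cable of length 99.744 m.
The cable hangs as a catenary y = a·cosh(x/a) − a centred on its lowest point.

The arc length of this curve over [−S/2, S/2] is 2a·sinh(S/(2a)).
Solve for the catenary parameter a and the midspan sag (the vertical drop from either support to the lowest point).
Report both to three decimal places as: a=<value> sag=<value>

seed: a₀ = √(S³/(24(L−S))) = √(67.048³/(24·32.696)) = 19.598634
iter 1: u=1.710527  f(a)=+5.130e+00  f'(a)=-4.421e+00  a ← 19.598634 − (+5.130e+00/-4.421e+00) = 20.759218
iter 2: u=1.614897  f(a)=+4.910e-01  f'(a)=-3.611e+00  a ← 20.759218 − (+4.910e-01/-3.611e+00) = 20.895185
iter 3: u=1.604389  f(a)=+5.549e-03  f'(a)=-3.530e+00  a ← 20.895185 − (+5.549e-03/-3.530e+00) = 20.896757
iter 4: u=1.604268  f(a)=+7.265e-07  f'(a)=-3.529e+00  a ← 20.896757 − (+7.265e-07/-3.529e+00) = 20.896757
iter 5: u=1.604268  f(a)=+1.421e-14  f'(a)=-3.529e+00  a ← 20.896757 − (+1.421e-14/-3.529e+00) = 20.896757
converged: |Δa| < 1e-12 after 5 iterations
sag = a·(cosh(S/(2a)) − 1) = 20.896757·(cosh(1.604268) − 1) = 33.176257
T_max/T_min = cosh(S/(2a)) = 2.587627

a=20.897 sag=33.176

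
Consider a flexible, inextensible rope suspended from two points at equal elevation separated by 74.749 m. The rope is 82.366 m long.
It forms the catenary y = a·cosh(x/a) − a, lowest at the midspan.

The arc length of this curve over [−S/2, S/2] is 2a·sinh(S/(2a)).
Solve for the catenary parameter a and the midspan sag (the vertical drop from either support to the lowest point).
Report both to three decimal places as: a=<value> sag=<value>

a=48.512 sag=15.123

seed: a₀ = √(S³/(24(L−S))) = √(74.749³/(24·7.617)) = 47.798083
iter 1: u=0.781925  f(a)=+2.363e-01  f'(a)=-3.386e-01  a ← 47.798083 − (+2.363e-01/-3.386e-01) = 48.495809
iter 2: u=0.770675  f(a)=+5.273e-03  f'(a)=-3.237e-01  a ← 48.495809 − (+5.273e-03/-3.237e-01) = 48.512100
iter 3: u=0.770416  f(a)=+2.759e-06  f'(a)=-3.233e-01  a ← 48.512100 − (+2.759e-06/-3.233e-01) = 48.512109
iter 4: u=0.770416  f(a)=+7.674e-13  f'(a)=-3.233e-01  a ← 48.512109 − (+7.674e-13/-3.233e-01) = 48.512109
converged: |Δa| < 1e-12 after 4 iterations
sag = a·(cosh(S/(2a)) − 1) = 48.512109·(cosh(0.770416) − 1) = 15.123292
T_max/T_min = cosh(S/(2a)) = 1.311743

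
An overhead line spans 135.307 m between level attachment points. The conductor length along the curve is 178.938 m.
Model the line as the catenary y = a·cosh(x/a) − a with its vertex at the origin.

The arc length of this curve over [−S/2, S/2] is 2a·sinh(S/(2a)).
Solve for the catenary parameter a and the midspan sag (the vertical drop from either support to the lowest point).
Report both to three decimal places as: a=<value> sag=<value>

seed: a₀ = √(S³/(24(L−S))) = √(135.307³/(24·43.631)) = 48.638166
iter 1: u=1.390955  f(a)=+4.421e+00  f'(a)=-2.166e+00  a ← 48.638166 − (+4.421e+00/-2.166e+00) = 50.678953
iter 2: u=1.334943  f(a)=+2.934e-01  f'(a)=-1.887e+00  a ← 50.678953 − (+2.934e-01/-1.887e+00) = 50.834444
iter 3: u=1.330859  f(a)=+1.496e-03  f'(a)=-1.868e+00  a ← 50.834444 − (+1.496e-03/-1.868e+00) = 50.835245
iter 4: u=1.330838  f(a)=+3.935e-08  f'(a)=-1.868e+00  a ← 50.835245 − (+3.935e-08/-1.868e+00) = 50.835245
iter 5: u=1.330838  f(a)=+0.000e+00  f'(a)=-1.868e+00  a ← 50.835245 − (+0.000e+00/-1.868e+00) = 50.835245
converged: |Δa| < 1e-12 after 5 iterations
sag = a·(cosh(S/(2a)) − 1) = 50.835245·(cosh(1.330838) − 1) = 52.067253
T_max/T_min = cosh(S/(2a)) = 2.024235

a=50.835 sag=52.067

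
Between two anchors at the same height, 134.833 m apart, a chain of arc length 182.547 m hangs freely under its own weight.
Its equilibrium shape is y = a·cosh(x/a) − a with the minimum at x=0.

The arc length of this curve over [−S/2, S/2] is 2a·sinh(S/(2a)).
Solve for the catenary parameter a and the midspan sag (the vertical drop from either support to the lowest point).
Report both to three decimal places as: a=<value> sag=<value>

a=48.546 sag=54.835

seed: a₀ = √(S³/(24(L−S))) = √(134.833³/(24·47.714)) = 46.266406
iter 1: u=1.457137  f(a)=+5.329e+00  f'(a)=-2.535e+00  a ← 46.266406 − (+5.329e+00/-2.535e+00) = 48.368609
iter 2: u=1.393807  f(a)=+3.847e-01  f'(a)=-2.181e+00  a ← 48.368609 − (+3.847e-01/-2.181e+00) = 48.545008
iter 3: u=1.388742  f(a)=+2.350e-03  f'(a)=-2.155e+00  a ← 48.545008 − (+2.350e-03/-2.155e+00) = 48.546099
iter 4: u=1.388711  f(a)=+8.889e-08  f'(a)=-2.154e+00  a ← 48.546099 − (+8.889e-08/-2.154e+00) = 48.546099
iter 5: u=1.388711  f(a)=+0.000e+00  f'(a)=-2.154e+00  a ← 48.546099 − (+0.000e+00/-2.154e+00) = 48.546099
converged: |Δa| < 1e-12 after 5 iterations
sag = a·(cosh(S/(2a)) − 1) = 48.546099·(cosh(1.388711) − 1) = 54.834632
T_max/T_min = cosh(S/(2a)) = 2.129537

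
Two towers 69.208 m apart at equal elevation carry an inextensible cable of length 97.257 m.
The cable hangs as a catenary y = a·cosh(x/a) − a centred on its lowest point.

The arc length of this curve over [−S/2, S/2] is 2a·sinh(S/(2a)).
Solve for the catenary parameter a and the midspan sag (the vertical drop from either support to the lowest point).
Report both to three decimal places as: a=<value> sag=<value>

a=23.431 sag=30.548

seed: a₀ = √(S³/(24(L−S))) = √(69.208³/(24·28.049)) = 22.190656
iter 1: u=1.559395  f(a)=+3.615e+00  f'(a)=-3.199e+00  a ← 22.190656 − (+3.615e+00/-3.199e+00) = 23.320722
iter 2: u=1.483831  f(a)=+2.945e-01  f'(a)=-2.697e+00  a ← 23.320722 − (+2.945e-01/-2.697e+00) = 23.429911
iter 3: u=1.476916  f(a)=+2.337e-03  f'(a)=-2.654e+00  a ← 23.429911 − (+2.337e-03/-2.654e+00) = 23.430792
iter 4: u=1.476860  f(a)=+1.498e-07  f'(a)=-2.654e+00  a ← 23.430792 − (+1.498e-07/-2.654e+00) = 23.430792
iter 5: u=1.476860  f(a)=+0.000e+00  f'(a)=-2.654e+00  a ← 23.430792 − (+0.000e+00/-2.654e+00) = 23.430792
converged: |Δa| < 1e-12 after 5 iterations
sag = a·(cosh(S/(2a)) − 1) = 23.430792·(cosh(1.476860) − 1) = 30.548214
T_max/T_min = cosh(S/(2a)) = 2.303764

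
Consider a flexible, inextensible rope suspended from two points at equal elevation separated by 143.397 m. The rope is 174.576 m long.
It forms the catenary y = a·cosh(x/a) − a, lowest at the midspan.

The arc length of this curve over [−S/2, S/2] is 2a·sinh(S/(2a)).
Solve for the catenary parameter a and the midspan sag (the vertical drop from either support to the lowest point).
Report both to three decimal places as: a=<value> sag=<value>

a=64.726 sag=43.942

seed: a₀ = √(S³/(24(L−S))) = √(143.397³/(24·31.179)) = 62.773073
iter 1: u=1.142186  f(a)=+2.098e+00  f'(a)=-1.129e+00  a ← 62.773073 − (+2.098e+00/-1.129e+00) = 64.631179
iter 2: u=1.109348  f(a)=+9.676e-02  f'(a)=-1.027e+00  a ← 64.631179 − (+9.676e-02/-1.027e+00) = 64.725381
iter 3: u=1.107734  f(a)=+2.278e-04  f'(a)=-1.022e+00  a ← 64.725381 − (+2.278e-04/-1.022e+00) = 64.725603
iter 4: u=1.107730  f(a)=+1.270e-09  f'(a)=-1.022e+00  a ← 64.725603 − (+1.270e-09/-1.022e+00) = 64.725603
iter 5: u=1.107730  f(a)=+2.842e-14  f'(a)=-1.022e+00  a ← 64.725603 − (+2.842e-14/-1.022e+00) = 64.725603
converged: |Δa| < 1e-12 after 5 iterations
sag = a·(cosh(S/(2a)) − 1) = 64.725603·(cosh(1.107730) − 1) = 43.941773
T_max/T_min = cosh(S/(2a)) = 1.678893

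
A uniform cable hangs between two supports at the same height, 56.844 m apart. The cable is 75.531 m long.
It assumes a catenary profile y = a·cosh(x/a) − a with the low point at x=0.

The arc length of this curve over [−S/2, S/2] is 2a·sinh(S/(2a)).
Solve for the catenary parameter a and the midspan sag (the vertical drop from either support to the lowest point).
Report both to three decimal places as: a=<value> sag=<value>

seed: a₀ = √(S³/(24(L−S))) = √(56.844³/(24·18.687)) = 20.237252
iter 1: u=1.404440  f(a)=+1.932e+00  f'(a)=-2.238e+00  a ← 20.237252 − (+1.932e+00/-2.238e+00) = 21.100611
iter 2: u=1.346975  f(a)=+1.305e-01  f'(a)=-1.945e+00  a ← 21.100611 − (+1.305e-01/-1.945e+00) = 21.167722
iter 3: u=1.342705  f(a)=+6.910e-04  f'(a)=-1.924e+00  a ← 21.167722 − (+6.910e-04/-1.924e+00) = 21.168082
iter 4: u=1.342682  f(a)=+1.960e-08  f'(a)=-1.924e+00  a ← 21.168082 − (+1.960e-08/-1.924e+00) = 21.168082
iter 5: u=1.342682  f(a)=+0.000e+00  f'(a)=-1.924e+00  a ← 21.168082 − (+0.000e+00/-1.924e+00) = 21.168082
converged: |Δa| < 1e-12 after 5 iterations
sag = a·(cosh(S/(2a)) − 1) = 21.168082·(cosh(1.342682) − 1) = 22.125344
T_max/T_min = cosh(S/(2a)) = 2.045222

a=21.168 sag=22.125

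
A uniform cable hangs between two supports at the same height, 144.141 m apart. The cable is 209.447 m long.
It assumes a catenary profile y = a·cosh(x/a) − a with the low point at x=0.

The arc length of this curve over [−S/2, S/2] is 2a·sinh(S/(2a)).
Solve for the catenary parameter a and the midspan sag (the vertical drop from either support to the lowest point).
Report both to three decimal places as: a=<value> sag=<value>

a=46.419 sag=68.131

seed: a₀ = √(S³/(24(L−S))) = √(144.141³/(24·65.306)) = 43.711845
iter 1: u=1.648764  f(a)=+9.473e+00  f'(a)=-3.883e+00  a ← 43.711845 − (+9.473e+00/-3.883e+00) = 46.151354
iter 2: u=1.561612  f(a)=+8.509e-01  f'(a)=-3.214e+00  a ← 46.151354 − (+8.509e-01/-3.214e+00) = 46.416068
iter 3: u=1.552706  f(a)=+8.361e-03  f'(a)=-3.151e+00  a ← 46.416068 − (+8.361e-03/-3.151e+00) = 46.418721
iter 4: u=1.552617  f(a)=+8.248e-07  f'(a)=-3.151e+00  a ← 46.418721 − (+8.248e-07/-3.151e+00) = 46.418722
iter 5: u=1.552617  f(a)=+2.842e-14  f'(a)=-3.151e+00  a ← 46.418722 − (+2.842e-14/-3.151e+00) = 46.418722
converged: |Δa| < 1e-12 after 5 iterations
sag = a·(cosh(S/(2a)) − 1) = 46.418722·(cosh(1.552617) − 1) = 68.131308
T_max/T_min = cosh(S/(2a)) = 2.467755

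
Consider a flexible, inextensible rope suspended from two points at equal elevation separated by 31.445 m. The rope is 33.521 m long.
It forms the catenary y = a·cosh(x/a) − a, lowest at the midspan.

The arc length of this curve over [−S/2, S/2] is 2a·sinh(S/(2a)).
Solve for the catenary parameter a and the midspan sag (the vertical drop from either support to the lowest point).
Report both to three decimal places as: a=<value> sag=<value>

seed: a₀ = √(S³/(24(L−S))) = √(31.445³/(24·2.076)) = 24.980901
iter 1: u=0.629381  f(a)=+4.151e-02  f'(a)=-1.729e-01  a ← 24.980901 − (+4.151e-02/-1.729e-01) = 25.220988
iter 2: u=0.623390  f(a)=+6.060e-04  f'(a)=-1.679e-01  a ← 25.220988 − (+6.060e-04/-1.679e-01) = 25.224597
iter 3: u=0.623300  f(a)=+1.334e-07  f'(a)=-1.678e-01  a ← 25.224597 − (+1.334e-07/-1.678e-01) = 25.224598
iter 4: u=0.623300  f(a)=+0.000e+00  f'(a)=-1.678e-01  a ← 25.224598 − (+0.000e+00/-1.678e-01) = 25.224598
converged: |Δa| < 1e-12 after 4 iterations
sag = a·(cosh(S/(2a)) − 1) = 25.224598·(cosh(0.623300) − 1) = 5.060625
T_max/T_min = cosh(S/(2a)) = 1.200623

a=25.225 sag=5.061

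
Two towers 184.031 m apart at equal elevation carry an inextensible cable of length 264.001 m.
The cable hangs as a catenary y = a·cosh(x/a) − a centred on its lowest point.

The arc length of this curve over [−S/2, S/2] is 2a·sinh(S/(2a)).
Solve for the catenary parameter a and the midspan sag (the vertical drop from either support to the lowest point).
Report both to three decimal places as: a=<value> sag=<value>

a=60.382 sag=84.773

seed: a₀ = √(S³/(24(L−S))) = √(184.031³/(24·79.970)) = 56.985887
iter 1: u=1.614707  f(a)=+1.110e+01  f'(a)=-3.610e+00  a ← 56.985887 − (+1.110e+01/-3.610e+00) = 60.059706
iter 2: u=1.532067  f(a)=+9.611e-01  f'(a)=-3.009e+00  a ← 60.059706 − (+9.611e-01/-3.009e+00) = 60.379060
iter 3: u=1.523964  f(a)=+8.720e-03  f'(a)=-2.955e+00  a ← 60.379060 − (+8.720e-03/-2.955e+00) = 60.382010
iter 4: u=1.523889  f(a)=+7.322e-07  f'(a)=-2.955e+00  a ← 60.382010 − (+7.322e-07/-2.955e+00) = 60.382011
iter 5: u=1.523889  f(a)=-5.684e-14  f'(a)=-2.955e+00  a ← 60.382011 − (-5.684e-14/-2.955e+00) = 60.382011
converged: |Δa| < 1e-12 after 5 iterations
sag = a·(cosh(S/(2a)) − 1) = 60.382011·(cosh(1.523889) − 1) = 84.773489
T_max/T_min = cosh(S/(2a)) = 2.403953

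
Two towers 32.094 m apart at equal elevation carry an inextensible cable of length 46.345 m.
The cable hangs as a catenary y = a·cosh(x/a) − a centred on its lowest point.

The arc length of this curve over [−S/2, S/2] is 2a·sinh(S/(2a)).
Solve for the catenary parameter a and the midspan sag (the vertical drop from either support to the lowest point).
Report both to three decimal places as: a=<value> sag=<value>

a=10.429 sag=14.982

seed: a₀ = √(S³/(24(L−S))) = √(32.094³/(24·14.251)) = 9.831222
iter 1: u=1.632249  f(a)=+2.023e+00  f'(a)=-3.749e+00  a ← 9.831222 − (+2.023e+00/-3.749e+00) = 10.370971
iter 2: u=1.547300  f(a)=+1.786e-01  f'(a)=-3.114e+00  a ← 10.370971 − (+1.786e-01/-3.114e+00) = 10.428324
iter 3: u=1.538790  f(a)=+1.689e-03  f'(a)=-3.055e+00  a ← 10.428324 − (+1.689e-03/-3.055e+00) = 10.428877
iter 4: u=1.538708  f(a)=+1.541e-07  f'(a)=-3.055e+00  a ← 10.428877 − (+1.541e-07/-3.055e+00) = 10.428877
iter 5: u=1.538708  f(a)=+0.000e+00  f'(a)=-3.055e+00  a ← 10.428877 − (+0.000e+00/-3.055e+00) = 10.428877
converged: |Δa| < 1e-12 after 5 iterations
sag = a·(cosh(S/(2a)) − 1) = 10.428877·(cosh(1.538708) − 1) = 14.982267
T_max/T_min = cosh(S/(2a)) = 2.436614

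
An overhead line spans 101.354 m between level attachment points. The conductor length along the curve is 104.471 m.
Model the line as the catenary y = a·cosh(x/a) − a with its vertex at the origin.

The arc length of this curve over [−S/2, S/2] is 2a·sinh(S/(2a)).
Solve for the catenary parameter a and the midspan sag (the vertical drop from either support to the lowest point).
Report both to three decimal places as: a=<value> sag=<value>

seed: a₀ = √(S³/(24(L−S))) = √(101.354³/(24·3.117)) = 117.974275
iter 1: u=0.429560  f(a)=+2.888e-02  f'(a)=-5.382e-02  a ← 117.974275 − (+2.888e-02/-5.382e-02) = 118.510924
iter 2: u=0.427615  f(a)=+1.983e-04  f'(a)=-5.309e-02  a ← 118.510924 − (+1.983e-04/-5.309e-02) = 118.514659
iter 3: u=0.427601  f(a)=+9.487e-09  f'(a)=-5.308e-02  a ← 118.514659 − (+9.487e-09/-5.308e-02) = 118.514660
iter 4: u=0.427601  f(a)=-1.421e-14  f'(a)=-5.308e-02  a ← 118.514660 − (-1.421e-14/-5.308e-02) = 118.514660
converged: |Δa| < 1e-12 after 4 iterations
sag = a·(cosh(S/(2a)) − 1) = 118.514660·(cosh(0.427601) − 1) = 11.000868
T_max/T_min = cosh(S/(2a)) = 1.092823

a=118.515 sag=11.001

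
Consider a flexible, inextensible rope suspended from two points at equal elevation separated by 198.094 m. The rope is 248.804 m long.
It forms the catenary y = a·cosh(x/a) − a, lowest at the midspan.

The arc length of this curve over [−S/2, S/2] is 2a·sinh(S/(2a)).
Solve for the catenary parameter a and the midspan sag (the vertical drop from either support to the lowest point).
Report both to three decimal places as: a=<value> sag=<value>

a=82.824 sag=66.627

seed: a₀ = √(S³/(24(L−S))) = √(198.094³/(24·50.710)) = 79.919831
iter 1: u=1.239329  f(a)=+4.040e+00  f'(a)=-1.475e+00  a ← 79.919831 − (+4.040e+00/-1.475e+00) = 82.658841
iter 2: u=1.198263  f(a)=+2.170e-01  f'(a)=-1.320e+00  a ← 82.658841 − (+2.170e-01/-1.320e+00) = 82.823170
iter 3: u=1.195885  f(a)=+7.045e-04  f'(a)=-1.312e+00  a ← 82.823170 − (+7.045e-04/-1.312e+00) = 82.823707
iter 4: u=1.195877  f(a)=+7.481e-09  f'(a)=-1.312e+00  a ← 82.823707 − (+7.481e-09/-1.312e+00) = 82.823707
iter 5: u=1.195877  f(a)=-2.842e-14  f'(a)=-1.312e+00  a ← 82.823707 − (-2.842e-14/-1.312e+00) = 82.823707
converged: |Δa| < 1e-12 after 5 iterations
sag = a·(cosh(S/(2a)) − 1) = 82.823707·(cosh(1.195877) − 1) = 66.627369
T_max/T_min = cosh(S/(2a)) = 1.804448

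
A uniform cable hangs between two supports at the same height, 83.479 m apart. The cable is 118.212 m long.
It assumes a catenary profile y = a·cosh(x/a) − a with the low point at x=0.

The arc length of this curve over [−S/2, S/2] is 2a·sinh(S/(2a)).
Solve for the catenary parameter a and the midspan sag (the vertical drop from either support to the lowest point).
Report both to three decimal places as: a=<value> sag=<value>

seed: a₀ = √(S³/(24(L−S))) = √(83.479³/(24·34.733)) = 26.417340
iter 1: u=1.580004  f(a)=+4.602e+00  f'(a)=-3.347e+00  a ← 26.417340 − (+4.602e+00/-3.347e+00) = 27.792239
iter 2: u=1.501840  f(a)=+3.837e-01  f'(a)=-2.810e+00  a ← 27.792239 − (+3.837e-01/-2.810e+00) = 27.928765
iter 3: u=1.494499  f(a)=+3.203e-03  f'(a)=-2.764e+00  a ← 27.928765 − (+3.203e-03/-2.764e+00) = 27.929924
iter 4: u=1.494437  f(a)=+2.273e-07  f'(a)=-2.763e+00  a ← 27.929924 − (+2.273e-07/-2.763e+00) = 27.929924
iter 5: u=1.494437  f(a)=-1.421e-14  f'(a)=-2.763e+00  a ← 27.929924 − (-1.421e-14/-2.763e+00) = 27.929924
converged: |Δa| < 1e-12 after 5 iterations
sag = a·(cosh(S/(2a)) − 1) = 27.929924·(cosh(1.494437) − 1) = 37.442852
T_max/T_min = cosh(S/(2a)) = 2.340600

a=27.930 sag=37.443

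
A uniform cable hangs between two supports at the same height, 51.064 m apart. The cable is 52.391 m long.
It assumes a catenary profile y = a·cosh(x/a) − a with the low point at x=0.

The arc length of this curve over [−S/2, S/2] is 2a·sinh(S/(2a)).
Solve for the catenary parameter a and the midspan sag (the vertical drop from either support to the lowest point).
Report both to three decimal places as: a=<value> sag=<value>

seed: a₀ = √(S³/(24(L−S))) = √(51.064³/(24·1.327)) = 64.659325
iter 1: u=0.394870  f(a)=+1.038e-02  f'(a)=-4.169e-02  a ← 64.659325 − (+1.038e-02/-4.169e-02) = 64.908402
iter 2: u=0.393354  f(a)=+6.031e-05  f'(a)=-4.121e-02  a ← 64.908402 − (+6.031e-05/-4.121e-02) = 64.909866
iter 3: u=0.393345  f(a)=+2.061e-09  f'(a)=-4.120e-02  a ← 64.909866 − (+2.061e-09/-4.120e-02) = 64.909866
iter 4: u=0.393345  f(a)=+0.000e+00  f'(a)=-4.120e-02  a ← 64.909866 − (+0.000e+00/-4.120e-02) = 64.909866
converged: |Δa| < 1e-12 after 4 iterations
sag = a·(cosh(S/(2a)) − 1) = 64.909866·(cosh(0.393345) − 1) = 5.086526
T_max/T_min = cosh(S/(2a)) = 1.078363

a=64.910 sag=5.087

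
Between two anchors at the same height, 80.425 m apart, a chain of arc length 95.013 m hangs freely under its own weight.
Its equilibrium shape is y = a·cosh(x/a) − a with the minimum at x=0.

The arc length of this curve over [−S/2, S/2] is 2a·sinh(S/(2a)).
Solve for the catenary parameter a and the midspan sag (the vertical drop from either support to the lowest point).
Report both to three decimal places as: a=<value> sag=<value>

a=39.554 sag=22.263

seed: a₀ = √(S³/(24(L−S))) = √(80.425³/(24·14.588)) = 38.546336
iter 1: u=1.043225  f(a)=+8.147e-01  f'(a)=-8.425e-01  a ← 38.546336 − (+8.147e-01/-8.425e-01) = 39.513286
iter 2: u=1.017696  f(a)=+3.166e-02  f'(a)=-7.782e-01  a ← 39.513286 − (+3.166e-02/-7.782e-01) = 39.553973
iter 3: u=1.016649  f(a)=+5.211e-05  f'(a)=-7.757e-01  a ← 39.553973 − (+5.211e-05/-7.757e-01) = 39.554040
iter 4: u=1.016647  f(a)=+1.416e-10  f'(a)=-7.756e-01  a ← 39.554040 − (+1.416e-10/-7.756e-01) = 39.554040
iter 5: u=1.016647  f(a)=+2.842e-14  f'(a)=-7.756e-01  a ← 39.554040 − (+2.842e-14/-7.756e-01) = 39.554040
converged: |Δa| < 1e-12 after 5 iterations
sag = a·(cosh(S/(2a)) − 1) = 39.554040·(cosh(1.016647) − 1) = 22.263349
T_max/T_min = cosh(S/(2a)) = 1.562859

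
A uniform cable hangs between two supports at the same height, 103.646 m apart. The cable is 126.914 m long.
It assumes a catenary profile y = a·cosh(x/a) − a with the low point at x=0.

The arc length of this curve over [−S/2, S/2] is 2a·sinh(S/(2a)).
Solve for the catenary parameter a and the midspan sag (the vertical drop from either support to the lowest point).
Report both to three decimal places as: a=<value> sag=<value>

seed: a₀ = √(S³/(24(L−S))) = √(103.646³/(24·23.268)) = 44.652283
iter 1: u=1.160590  f(a)=+1.618e+00  f'(a)=-1.189e+00  a ← 44.652283 − (+1.618e+00/-1.189e+00) = 46.012760
iter 2: u=1.126275  f(a)=+7.690e-02  f'(a)=-1.079e+00  a ← 46.012760 − (+7.690e-02/-1.079e+00) = 46.084042
iter 3: u=1.124532  f(a)=+1.929e-04  f'(a)=-1.073e+00  a ← 46.084042 − (+1.929e-04/-1.073e+00) = 46.084222
iter 4: u=1.124528  f(a)=+1.220e-09  f'(a)=-1.073e+00  a ← 46.084222 − (+1.220e-09/-1.073e+00) = 46.084222
iter 5: u=1.124528  f(a)=-2.842e-14  f'(a)=-1.073e+00  a ← 46.084222 − (-2.842e-14/-1.073e+00) = 46.084222
converged: |Δa| < 1e-12 after 5 iterations
sag = a·(cosh(S/(2a)) − 1) = 46.084222·(cosh(1.124528) − 1) = 32.341197
T_max/T_min = cosh(S/(2a)) = 1.701785

a=46.084 sag=32.341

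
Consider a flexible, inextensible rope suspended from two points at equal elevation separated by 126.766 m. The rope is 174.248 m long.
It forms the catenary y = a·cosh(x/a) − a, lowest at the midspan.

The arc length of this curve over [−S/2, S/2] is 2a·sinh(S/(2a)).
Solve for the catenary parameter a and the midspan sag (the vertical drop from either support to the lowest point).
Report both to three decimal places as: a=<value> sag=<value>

a=44.476 sag=53.344

seed: a₀ = √(S³/(24(L−S))) = √(126.766³/(24·47.482)) = 42.279910
iter 1: u=1.499128  f(a)=+5.630e+00  f'(a)=-2.793e+00  a ← 42.279910 − (+5.630e+00/-2.793e+00) = 44.295629
iter 2: u=1.430909  f(a)=+4.277e-01  f'(a)=-2.383e+00  a ← 44.295629 − (+4.277e-01/-2.383e+00) = 44.475059
iter 3: u=1.425136  f(a)=+2.916e-03  f'(a)=-2.351e+00  a ← 44.475059 − (+2.916e-03/-2.351e+00) = 44.476300
iter 4: u=1.425096  f(a)=+1.376e-07  f'(a)=-2.351e+00  a ← 44.476300 − (+1.376e-07/-2.351e+00) = 44.476300
iter 5: u=1.425096  f(a)=-2.842e-14  f'(a)=-2.351e+00  a ← 44.476300 − (-2.842e-14/-2.351e+00) = 44.476300
converged: |Δa| < 1e-12 after 5 iterations
sag = a·(cosh(S/(2a)) − 1) = 44.476300·(cosh(1.425096) − 1) = 53.343599
T_max/T_min = cosh(S/(2a)) = 2.199371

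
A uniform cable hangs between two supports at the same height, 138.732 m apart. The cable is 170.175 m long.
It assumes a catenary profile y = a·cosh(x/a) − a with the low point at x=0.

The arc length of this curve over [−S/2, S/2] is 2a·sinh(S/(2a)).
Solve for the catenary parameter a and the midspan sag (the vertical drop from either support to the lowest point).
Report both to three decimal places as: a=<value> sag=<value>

seed: a₀ = √(S³/(24(L−S))) = √(138.732³/(24·31.443)) = 59.483616
iter 1: u=1.166136  f(a)=+2.208e+00  f'(a)=-1.208e+00  a ← 59.483616 − (+2.208e+00/-1.208e+00) = 61.311631
iter 2: u=1.131368  f(a)=+1.059e-01  f'(a)=-1.095e+00  a ← 61.311631 − (+1.059e-01/-1.095e+00) = 61.408356
iter 3: u=1.129586  f(a)=+2.706e-04  f'(a)=-1.089e+00  a ← 61.408356 − (+2.706e-04/-1.089e+00) = 61.408604
iter 4: u=1.129581  f(a)=+1.777e-09  f'(a)=-1.089e+00  a ← 61.408604 − (+1.777e-09/-1.089e+00) = 61.408604
iter 5: u=1.129581  f(a)=+2.842e-14  f'(a)=-1.089e+00  a ← 61.408604 − (+2.842e-14/-1.089e+00) = 61.408604
converged: |Δa| < 1e-12 after 5 iterations
sag = a·(cosh(S/(2a)) − 1) = 61.408604·(cosh(1.129581) − 1) = 43.524228
T_max/T_min = cosh(S/(2a)) = 1.708764

a=61.409 sag=43.524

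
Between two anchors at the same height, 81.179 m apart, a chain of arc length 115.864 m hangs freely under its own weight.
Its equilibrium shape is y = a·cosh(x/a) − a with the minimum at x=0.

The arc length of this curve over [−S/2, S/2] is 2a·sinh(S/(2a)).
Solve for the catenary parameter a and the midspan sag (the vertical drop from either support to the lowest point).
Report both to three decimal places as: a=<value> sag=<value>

seed: a₀ = √(S³/(24(L−S))) = √(81.179³/(24·34.685)) = 25.350649
iter 1: u=1.601123  f(a)=+4.727e+00  f'(a)=-3.505e+00  a ← 25.350649 − (+4.727e+00/-3.505e+00) = 26.699230
iter 2: u=1.520250  f(a)=+4.034e-01  f'(a)=-2.930e+00  a ← 26.699230 − (+4.034e-01/-2.930e+00) = 26.836897
iter 3: u=1.512451  f(a)=+3.544e-03  f'(a)=-2.879e+00  a ← 26.836897 − (+3.544e-03/-2.879e+00) = 26.838128
iter 4: u=1.512382  f(a)=+2.787e-07  f'(a)=-2.879e+00  a ← 26.838128 − (+2.787e-07/-2.879e+00) = 26.838128
iter 5: u=1.512382  f(a)=+0.000e+00  f'(a)=-2.879e+00  a ← 26.838128 − (+0.000e+00/-2.879e+00) = 26.838128
converged: |Δa| < 1e-12 after 5 iterations
sag = a·(cosh(S/(2a)) − 1) = 26.838128·(cosh(1.512382) − 1) = 37.008577
T_max/T_min = cosh(S/(2a)) = 2.378955

a=26.838 sag=37.009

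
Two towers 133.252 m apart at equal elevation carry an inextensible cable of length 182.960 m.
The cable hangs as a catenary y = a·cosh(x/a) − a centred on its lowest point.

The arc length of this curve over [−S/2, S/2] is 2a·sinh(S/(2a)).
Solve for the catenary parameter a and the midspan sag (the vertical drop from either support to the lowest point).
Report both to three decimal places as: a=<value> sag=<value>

seed: a₀ = √(S³/(24(L−S))) = √(133.252³/(24·49.708)) = 44.534014
iter 1: u=1.496070  f(a)=+5.869e+00  f'(a)=-2.774e+00  a ← 44.534014 − (+5.869e+00/-2.774e+00) = 46.649903
iter 2: u=1.428213  f(a)=+4.442e-01  f'(a)=-2.368e+00  a ← 46.649903 − (+4.442e-01/-2.368e+00) = 46.837453
iter 3: u=1.422494  f(a)=+3.005e-03  f'(a)=-2.336e+00  a ← 46.837453 − (+3.005e-03/-2.336e+00) = 46.838739
iter 4: u=1.422455  f(a)=+1.396e-07  f'(a)=-2.336e+00  a ← 46.838739 − (+1.396e-07/-2.336e+00) = 46.838739
iter 5: u=1.422455  f(a)=+0.000e+00  f'(a)=-2.336e+00  a ← 46.838739 − (+0.000e+00/-2.336e+00) = 46.838739
converged: |Δa| < 1e-12 after 5 iterations
sag = a·(cosh(S/(2a)) − 1) = 46.838739·(cosh(1.422455) − 1) = 55.935080
T_max/T_min = cosh(S/(2a)) = 2.194206

a=46.839 sag=55.935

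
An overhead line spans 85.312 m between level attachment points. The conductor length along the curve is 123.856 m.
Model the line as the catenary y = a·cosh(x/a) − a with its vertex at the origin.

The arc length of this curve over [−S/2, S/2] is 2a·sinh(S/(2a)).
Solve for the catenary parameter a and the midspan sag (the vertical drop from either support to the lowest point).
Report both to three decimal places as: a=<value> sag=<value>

a=27.508 sag=40.255

seed: a₀ = √(S³/(24(L−S))) = √(85.312³/(24·38.544)) = 25.907838
iter 1: u=1.646452  f(a)=+5.574e+00  f'(a)=-3.864e+00  a ← 25.907838 − (+5.574e+00/-3.864e+00) = 27.350431
iter 2: u=1.559610  f(a)=+4.995e-01  f'(a)=-3.200e+00  a ← 27.350431 − (+4.995e-01/-3.200e+00) = 27.506512
iter 3: u=1.550760  f(a)=+4.882e-03  f'(a)=-3.138e+00  a ← 27.506512 − (+4.882e-03/-3.138e+00) = 27.508068
iter 4: u=1.550672  f(a)=+4.764e-07  f'(a)=-3.137e+00  a ← 27.508068 − (+4.764e-07/-3.137e+00) = 27.508068
iter 5: u=1.550672  f(a)=+2.842e-14  f'(a)=-3.137e+00  a ← 27.508068 − (+2.842e-14/-3.137e+00) = 27.508068
converged: |Δa| < 1e-12 after 5 iterations
sag = a·(cosh(S/(2a)) − 1) = 27.508068·(cosh(1.550672) − 1) = 40.254539
T_max/T_min = cosh(S/(2a)) = 2.463372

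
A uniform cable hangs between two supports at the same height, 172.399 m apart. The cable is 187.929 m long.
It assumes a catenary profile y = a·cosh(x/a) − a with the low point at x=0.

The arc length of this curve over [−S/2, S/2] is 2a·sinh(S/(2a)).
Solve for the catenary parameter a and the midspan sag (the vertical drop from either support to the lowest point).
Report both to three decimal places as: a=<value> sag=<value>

a=118.802 sag=32.668

seed: a₀ = √(S³/(24(L−S))) = √(172.399³/(24·15.530)) = 117.249437
iter 1: u=0.735181  f(a)=+4.251e-01  f'(a)=-2.795e-01  a ← 117.249437 − (+4.251e-01/-2.795e-01) = 118.770470
iter 2: u=0.725765  f(a)=+8.414e-03  f'(a)=-2.685e-01  a ← 118.770470 − (+8.414e-03/-2.685e-01) = 118.801804
iter 3: u=0.725574  f(a)=+3.444e-06  f'(a)=-2.683e-01  a ← 118.801804 − (+3.444e-06/-2.683e-01) = 118.801816
iter 4: u=0.725574  f(a)=+5.684e-13  f'(a)=-2.683e-01  a ← 118.801816 − (+5.684e-13/-2.683e-01) = 118.801816
converged: |Δa| < 1e-12 after 4 iterations
sag = a·(cosh(S/(2a)) − 1) = 118.801816·(cosh(0.725574) − 1) = 32.668309
T_max/T_min = cosh(S/(2a)) = 1.274982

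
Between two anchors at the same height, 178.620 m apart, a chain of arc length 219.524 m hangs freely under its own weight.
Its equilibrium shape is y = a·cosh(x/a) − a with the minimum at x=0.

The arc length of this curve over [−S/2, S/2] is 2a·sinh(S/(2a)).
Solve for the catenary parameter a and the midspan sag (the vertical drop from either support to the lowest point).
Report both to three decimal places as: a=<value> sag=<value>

a=78.682 sag=56.368

seed: a₀ = √(S³/(24(L−S))) = √(178.620³/(24·40.904)) = 76.191516
iter 1: u=1.172178  f(a)=+2.904e+00  f'(a)=-1.229e+00  a ← 76.191516 − (+2.904e+00/-1.229e+00) = 78.554895
iter 2: u=1.136912  f(a)=+1.406e-01  f'(a)=-1.112e+00  a ← 78.554895 − (+1.406e-01/-1.112e+00) = 78.681287
iter 3: u=1.135086  f(a)=+3.667e-04  f'(a)=-1.107e+00  a ← 78.681287 − (+3.667e-04/-1.107e+00) = 78.681618
iter 4: u=1.135081  f(a)=+2.508e-09  f'(a)=-1.107e+00  a ← 78.681618 − (+2.508e-09/-1.107e+00) = 78.681618
iter 5: u=1.135081  f(a)=-2.842e-14  f'(a)=-1.107e+00  a ← 78.681618 − (-2.842e-14/-1.107e+00) = 78.681618
converged: |Δa| < 1e-12 after 5 iterations
sag = a·(cosh(S/(2a)) − 1) = 78.681618·(cosh(1.135081) − 1) = 56.368349
T_max/T_min = cosh(S/(2a)) = 1.716411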